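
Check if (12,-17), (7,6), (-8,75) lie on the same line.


12*(6-75) + 7*(75+ 17) - 8*(-17-6)
= -828 + 644 + 184 = 0

Yes, collinear (determinant = 0)


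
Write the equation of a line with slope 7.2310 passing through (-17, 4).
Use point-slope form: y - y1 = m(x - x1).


y - 4 = 7.2310(x + 17)
y = 7.2310x + 4 - 7.2310*(-17)
y = 7.2310x + 126.9270

y = 7.2310x + 126.9270


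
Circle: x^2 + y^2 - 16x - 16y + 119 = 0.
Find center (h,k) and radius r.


h = -D/2 = 16/2 = 8
k = -E/2 = 16/2 = 8
r^2 = h^2 + k^2 - F = 64 + 64 - 119 = 9
r = 3

Center (8, 8), radius = 3


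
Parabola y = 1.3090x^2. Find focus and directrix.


a = 1.3090
1/(4a) = 0.1910
Focus = (0, 0.1910)
Directrix: y = -0.1910

Focus = (0, 0.1910), Directrix: y = -0.1910


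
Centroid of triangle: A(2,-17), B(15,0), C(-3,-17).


Gx = (2+15- 3)/3 = 14/3 = 4.6667
Gy = (-17+0- 17)/3 = -34/3 = -11.3333

G = (4.6667, -11.3333)


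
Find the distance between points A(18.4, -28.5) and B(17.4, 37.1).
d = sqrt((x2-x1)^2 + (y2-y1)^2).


dx = 17.4 - 18.4 = -1.0
dy = 37.1 + 28.5 = 65.6
d = sqrt(1.0 + 4303.36) = sqrt(4304.36) = 65.6076

65.6076


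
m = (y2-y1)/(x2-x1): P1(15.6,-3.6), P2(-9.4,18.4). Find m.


dy = 18.4 + 3.6 = 22.0
dx = -9.4 - 15.6 = -25.0
m = 22.0/(-25.0) = -0.8800

m = -0.8800


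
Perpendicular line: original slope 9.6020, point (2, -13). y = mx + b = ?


Perpendicular slope = -1/m1 = -1/9.6020 = -0.1041
b2 = y0 - m2*x0 = -13 + 2/9.6020 = -13 + 0.2083 = -12.7917

y = -0.1041x - 12.7917


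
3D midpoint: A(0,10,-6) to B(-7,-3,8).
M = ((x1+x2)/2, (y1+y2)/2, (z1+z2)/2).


Mx = (0- 7)/2 = -3.5000
My = (10- 3)/2 = 3.5000
Mz = (-6+8)/2 = 1.0000

M = (-3.5000, 3.5000, 1.0000)


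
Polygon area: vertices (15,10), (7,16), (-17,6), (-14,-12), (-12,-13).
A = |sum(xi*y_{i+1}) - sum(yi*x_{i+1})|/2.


sum(xi*y_{i+1}) = 15*16 + 7*6 - 17*(-12) - 14*(-13) - 12*10 = 548
sum(yi*x_{i+1}) = 10*7 + 16*(-17) + 6*(-14) - 12*(-12) - 13*15 = -337
Area = |548 + 337|/2 = 885/2 = 442.5000

442.5000 sq units


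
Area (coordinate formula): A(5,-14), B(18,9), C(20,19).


5*(9-19) = -50
18*(19+ 14) = 594
20*(-14-9) = -460
sum = 84
Area = |84|/2 = 42.0000

42.0000 sq units


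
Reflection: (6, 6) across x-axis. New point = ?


Reflection rule for x-axis: (x, -y)
(6, 6) -> (6, -6)

(6, -6)


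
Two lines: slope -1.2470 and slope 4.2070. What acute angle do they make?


m1-m2 = -5.454
1+m1*m2 = -4.246129
tan(theta) = |-5.454/(-4.246129)| = 1.284464
theta = arctan(|-5.454/(-4.246129)|) = 52.0980 degrees (acute angle)

52.0980 degrees


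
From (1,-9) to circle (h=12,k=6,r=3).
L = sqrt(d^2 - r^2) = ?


d = sqrt((1-12)^2 + (-9-6)^2) = sqrt(121+225) = 18.6011
L = sqrt(346.0000 - 9) = sqrt(337.0000) = 18.3576

18.3576


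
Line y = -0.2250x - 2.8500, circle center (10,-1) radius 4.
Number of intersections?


Substitute y = -0.2250x - 2.8500: (x-10)^2 + (-0.2250x- 2.8500+ 1)^2 = 16
Expand to Ax^2 + Bx + C = 0, where b-k = -1.85
A = 1+m^2 = 1.050625
B = 2(m(b-k) - h) = 2(-0.2250*(-1.85) - 10) = -19.1675
C = h^2 + (b-k)^2 - r^2 = 100 + 3.4225 - 16 = 87.4225
disc = B^2-4AC = 367.3931 - 367.3931 = 0
disc = 0

1 intersection point (tangent)


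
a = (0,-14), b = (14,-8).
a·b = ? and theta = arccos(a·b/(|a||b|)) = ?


a·b = 0*14 - 14*(-8) = 0 + 112 = 112
|a| = sqrt(0+196) = 14.0000
|b| = sqrt(196+64) = 16.1245
cos(theta) = 112/(sqrt(196)*sqrt(260)) = 112/sqrt(50960) = 0.496139
theta = arccos(112/sqrt(50960)) = 60.2551 degrees

a·b = 112, theta = 60.2551 deg


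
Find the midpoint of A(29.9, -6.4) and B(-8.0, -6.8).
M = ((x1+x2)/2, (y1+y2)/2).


Mx = (29.9 - 8.0)/2 = 21.9/2 = 10.9500
My = (-6.4 - 6.8)/2 = -13.2/2 = -6.6000

(10.9500, -6.6000)


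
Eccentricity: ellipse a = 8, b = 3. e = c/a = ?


c = sqrt(64-9) = sqrt(55) = 7.4162
e = c/a = sqrt(55)/8 = 0.9270

e = 0.9270


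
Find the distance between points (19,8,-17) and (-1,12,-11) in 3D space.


dx=-20, dy=4, dz=6
d = sqrt(400+16+36) = sqrt(452) = 21.2603

21.2603


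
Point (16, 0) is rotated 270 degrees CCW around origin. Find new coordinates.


cos(270) = 0, sin(270) = -1
x' = 16*0 - 0*(-1) = 0
y' = 16*(-1) + 0*0 = -16

(0, -16)


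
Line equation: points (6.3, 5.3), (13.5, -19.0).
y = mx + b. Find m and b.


m = (-24.3)/(7.2) = -3.3750
b = y1 - m*x1 = 5.3 - (-24.3*6.3)/(7.2) = 5.3 + 21.2625 = 26.5625

y = -3.3750x + 26.5625


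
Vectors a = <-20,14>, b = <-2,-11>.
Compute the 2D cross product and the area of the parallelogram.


cross = -20*(-11) - 14*(-2) = 220 + 28 = 248
Parallelogram area = |248| = 248

cross = 248, parallelogram area = 248


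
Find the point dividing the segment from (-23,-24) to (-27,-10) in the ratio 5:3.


Px = (5*(-27) + 3*(-23))/8 = -204/8 = -25.5000
Py = (5*(-10) + 3*(-24))/8 = -122/8 = -15.2500

P = (-25.5000, -15.2500)


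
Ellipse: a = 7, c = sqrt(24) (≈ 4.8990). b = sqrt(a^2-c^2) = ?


b^2 = 7^2 - (sqrt(24))^2 = 49 - 24 = 25
b = sqrt(25) = 5

b = 5


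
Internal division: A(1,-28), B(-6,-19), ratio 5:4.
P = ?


Px = (5*(-6) + 4*1)/9 = -26/9 = -2.8889
Py = (5*(-19) + 4*(-28))/9 = -207/9 = -23.0000

P = (-2.8889, -23.0000)


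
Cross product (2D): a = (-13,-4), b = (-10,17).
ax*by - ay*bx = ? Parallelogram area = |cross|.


cross = -13*17 + 4*(-10) = -221 - 40 = -261
Parallelogram area = |-261| = 261

cross = -261, parallelogram area = 261


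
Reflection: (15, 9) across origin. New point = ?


Reflection rule for origin: (-x, -y)
(15, 9) -> (-15, -9)

(-15, -9)


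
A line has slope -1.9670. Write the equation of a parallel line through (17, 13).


Parallel lines have equal slopes.
m2 = -1.9670
b2 = 13 + 1.9670*17 = 46.4390

y = -1.9670x + 46.4390


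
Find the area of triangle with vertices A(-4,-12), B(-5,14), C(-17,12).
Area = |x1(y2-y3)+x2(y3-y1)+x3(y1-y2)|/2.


-4*(14-12) = -8
-5*(12+ 12) = -120
-17*(-12-14) = 442
sum = 314
Area = |314|/2 = 157.0000

157.0000 sq units


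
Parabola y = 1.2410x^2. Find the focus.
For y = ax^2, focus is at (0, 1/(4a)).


a = 1.2410
4a = 4.9640
focus = (0, 1/4.9640) = (0, 0.2015)

Focus = (0, 0.2015)


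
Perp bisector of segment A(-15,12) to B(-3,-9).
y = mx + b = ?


Midpoint = (-9, 1.5)
Slope of AB = dy/dx = -21/12 = -1.7500
Perp slope = -dx/dy = 12/21 = 0.5714
b = My - (perp slope)*Mx = 1.5 + (12*(-9))/(-21) = 1.5 + 5.1429 = 6.6429

y = 0.5714x + 6.6429


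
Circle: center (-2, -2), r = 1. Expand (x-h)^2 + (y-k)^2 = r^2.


(x+ 2)^2 + (y+ 2)^2 = 1^2
D = -2h = 4, E = -2k = 4
F = h^2+k^2-r^2 = 4+4-1 = 7

x^2 + y^2 + 4x + 4y + 7 = 0


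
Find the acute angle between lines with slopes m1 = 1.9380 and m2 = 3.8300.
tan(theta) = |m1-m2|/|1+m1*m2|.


m1-m2 = -1.892
1+m1*m2 = 8.42254
tan(theta) = |-1.892/8.42254| = 0.224635
theta = arctan(|-1.892/8.42254|) = 12.6605 degrees (acute angle)

12.6605 degrees


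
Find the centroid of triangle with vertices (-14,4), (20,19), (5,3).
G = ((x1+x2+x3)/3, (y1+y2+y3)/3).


Gx = (-14+20+5)/3 = 11/3 = 3.6667
Gy = (4+19+3)/3 = 26/3 = 8.6667

G = (3.6667, 8.6667)


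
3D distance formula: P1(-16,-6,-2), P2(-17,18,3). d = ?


dx=-1, dy=24, dz=5
d = sqrt(1+576+25) = sqrt(602) = 24.5357

24.5357


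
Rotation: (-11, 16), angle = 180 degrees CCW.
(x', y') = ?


cos(180) = -1, sin(180) = 0
x' = -11*(-1) - 16*0 = 11
y' = -11*0 + 16*(-1) = -16

(11, -16)


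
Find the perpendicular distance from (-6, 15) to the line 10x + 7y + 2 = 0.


|10*(-6) + 7*15 + 2| = |47| = 47
sqrt(100 + 49) = sqrt(149) = 12.2066
d = 47/sqrt(149) = 3.8504

3.8504


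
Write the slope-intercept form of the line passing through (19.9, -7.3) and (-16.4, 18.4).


m = (25.7)/(-36.3) = -0.7080
b = y1 - m*x1 = -7.3 - (25.7*19.9)/(-36.3) = -7.3 + 14.0890 = 6.7890

y = -0.7080x + 6.7890


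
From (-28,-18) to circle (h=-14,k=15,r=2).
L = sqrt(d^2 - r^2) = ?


d = sqrt((-28+ 14)^2 + (-18-15)^2) = sqrt(196+1089) = 35.8469
L = sqrt(1285.0000 - 4) = sqrt(1281.0000) = 35.7911

35.7911


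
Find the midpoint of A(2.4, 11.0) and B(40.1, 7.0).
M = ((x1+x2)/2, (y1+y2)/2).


Mx = (2.4 + 40.1)/2 = 42.5/2 = 21.2500
My = (11.0 + 7.0)/2 = 18.0/2 = 9.0000

(21.2500, 9.0000)


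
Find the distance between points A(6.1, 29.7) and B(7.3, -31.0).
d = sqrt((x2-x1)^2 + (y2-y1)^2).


dx = 7.3 - 6.1 = 1.2
dy = -31.0 - 29.7 = -60.7
d = sqrt(1.44 + 3684.49) = sqrt(3685.93) = 60.7119

60.7119


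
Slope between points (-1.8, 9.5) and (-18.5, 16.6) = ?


dy = 16.6 - 9.5 = 7.1
dx = -18.5 + 1.8 = -16.7
m = 7.1/(-16.7) = -0.4251

m = -0.4251


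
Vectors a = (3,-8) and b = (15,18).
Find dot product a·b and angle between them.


a·b = 3*15 - 8*18 = 45 - 144 = -99
|a| = sqrt(9+64) = 8.5440
|b| = sqrt(225+324) = 23.4307
cos(theta) = -99/(sqrt(73)*sqrt(549)) = -99/sqrt(40077) = -0.494524
theta = arccos(-99/sqrt(40077)) = 119.6384 degrees

a·b = -99, theta = 119.6384 deg


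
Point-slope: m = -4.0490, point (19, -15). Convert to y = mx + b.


y + 15 = -4.0490(x - 19)
y = -4.0490x - 15 + 4.0490*19
y = -4.0490x + 61.9310

y = -4.0490x + 61.9310


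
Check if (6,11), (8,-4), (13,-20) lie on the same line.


6*(-4+ 20) + 8*(-20-11) + 13*(11+ 4)
= 96 - 248 + 195 = 43

No, not collinear (determinant = 43)


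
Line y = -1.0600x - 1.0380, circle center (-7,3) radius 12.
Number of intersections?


Substitute y = -1.0600x - 1.0380: (x+ 7)^2 + (-1.0600x- 1.0380-3)^2 = 144
Expand to Ax^2 + Bx + C = 0, where b-k = -4.038
A = 1+m^2 = 2.1236
B = 2(m(b-k) - h) = 2(-1.0600*(-4.038) + 7) = 22.56056
C = h^2 + (b-k)^2 - r^2 = 49 + 16.305444 - 144 = -78.694556
disc = B^2-4AC = 508.9789 + 668.4630 = 1177.4419
disc > 0

2 intersection points


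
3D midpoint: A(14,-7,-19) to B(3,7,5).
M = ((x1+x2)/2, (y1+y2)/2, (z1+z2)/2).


Mx = (14+3)/2 = 8.5000
My = (-7+7)/2 = 0
Mz = (-19+5)/2 = -7.0000

M = (8.5000, 0, -7.0000)


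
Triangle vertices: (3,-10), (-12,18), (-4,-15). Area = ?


3*(18+ 15) = 99
-12*(-15+ 10) = 60
-4*(-10-18) = 112
sum = 271
Area = |271|/2 = 135.5000

135.5000 sq units


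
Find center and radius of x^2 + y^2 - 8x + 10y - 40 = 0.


h = -D/2 = 8/2 = 4
k = -E/2 = -10/2 = -5
r^2 = h^2 + k^2 - F = 16 + 25 + 40 = 81
r = 9

Center (4, -5), radius = 9


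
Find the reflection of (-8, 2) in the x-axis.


Reflection rule for x-axis: (x, -y)
(-8, 2) -> (-8, -2)

(-8, -2)


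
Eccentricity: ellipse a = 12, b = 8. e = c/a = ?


c = sqrt(144-64) = sqrt(80) = 8.9443
e = c/a = sqrt(80)/12 = 0.7454

e = 0.7454


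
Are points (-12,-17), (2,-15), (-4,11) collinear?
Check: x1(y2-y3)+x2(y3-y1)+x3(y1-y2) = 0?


-12*(-15-11) + 2*(11+ 17) - 4*(-17+ 15)
= 312 + 56 + 8 = 376

No, not collinear (determinant = 376)


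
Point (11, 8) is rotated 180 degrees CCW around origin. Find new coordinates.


cos(180) = -1, sin(180) = 0
x' = 11*(-1) - 8*0 = -11
y' = 11*0 + 8*(-1) = -8

(-11, -8)


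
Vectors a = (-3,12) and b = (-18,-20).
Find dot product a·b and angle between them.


a·b = -3*(-18) + 12*(-20) = 54 - 240 = -186
|a| = sqrt(9+144) = 12.3693
|b| = sqrt(324+400) = 26.9072
cos(theta) = -186/(sqrt(153)*sqrt(724)) = -186/sqrt(110772) = -0.558853
theta = arccos(-186/sqrt(110772)) = 123.9765 degrees

a·b = -186, theta = 123.9765 deg


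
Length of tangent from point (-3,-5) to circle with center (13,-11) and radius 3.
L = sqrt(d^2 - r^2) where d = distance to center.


d = sqrt((-3-13)^2 + (-5+ 11)^2) = sqrt(256+36) = 17.0880
L = sqrt(292.0000 - 9) = sqrt(283.0000) = 16.8226

16.8226


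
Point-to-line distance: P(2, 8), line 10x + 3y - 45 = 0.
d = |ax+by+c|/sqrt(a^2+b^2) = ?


|10*2 + 3*8 - 45| = |-1| = 1
sqrt(100 + 9) = sqrt(109) = 10.4403
d = 1/sqrt(109) = 0.0958

0.0958


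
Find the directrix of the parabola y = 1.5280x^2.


a = 1.5280
1/(4a) = 0.1636
directrix: y = -0.1636 = -0.1636

y = -0.1636


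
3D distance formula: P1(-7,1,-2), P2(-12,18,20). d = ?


dx=-5, dy=17, dz=22
d = sqrt(25+289+484) = sqrt(798) = 28.2489

28.2489


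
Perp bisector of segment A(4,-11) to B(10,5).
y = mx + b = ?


Midpoint = (7, -3)
Slope of AB = dy/dx = 16/6 = 2.6667
Perp slope = -dx/dy = -6/16 = -0.3750
b = My - (perp slope)*Mx = -3 + (6*7)/16 = -3 + 2.6250 = -0.3750

y = -0.3750x - 0.3750


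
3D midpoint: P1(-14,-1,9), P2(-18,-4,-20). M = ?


Mx = (-14- 18)/2 = -16.0000
My = (-1- 4)/2 = -2.5000
Mz = (9- 20)/2 = -5.5000

M = (-16.0000, -2.5000, -5.5000)


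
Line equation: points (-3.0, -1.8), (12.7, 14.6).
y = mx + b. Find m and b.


m = (16.4)/(15.7) = 1.0446
b = y1 - m*x1 = -1.8 - (16.4*(-3.0))/(15.7) = -1.8 + 3.1338 = 1.3338

y = 1.0446x + 1.3338


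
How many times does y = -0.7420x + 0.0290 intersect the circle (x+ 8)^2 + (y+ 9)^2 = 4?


Substitute y = -0.7420x + 0.0290: (x+ 8)^2 + (-0.7420x+0.0290+ 9)^2 = 4
Expand to Ax^2 + Bx + C = 0, where b-k = 9.029
A = 1+m^2 = 1.550564
B = 2(m(b-k) - h) = 2(-0.7420*9.029 + 8) = 2.600964
C = h^2 + (b-k)^2 - r^2 = 64 + 81.522841 - 4 = 141.522841
disc = B^2-4AC = 6.7650 - 877.7609 = -870.9959
disc < 0

0 intersection points


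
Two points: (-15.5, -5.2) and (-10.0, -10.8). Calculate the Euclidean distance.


dx = -10.0 + 15.5 = 5.5
dy = -10.8 + 5.2 = -5.6
d = sqrt(30.25 + 31.36) = sqrt(61.61) = 7.8492

7.8492


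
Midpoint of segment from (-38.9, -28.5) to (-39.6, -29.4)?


Mx = (-38.9 - 39.6)/2 = -78.5/2 = -39.2500
My = (-28.5 - 29.4)/2 = -57.9/2 = -28.9500

(-39.2500, -28.9500)


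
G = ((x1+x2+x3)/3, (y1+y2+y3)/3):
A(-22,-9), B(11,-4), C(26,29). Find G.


Gx = (-22+11+26)/3 = 15/3 = 5.0000
Gy = (-9- 4+29)/3 = 16/3 = 5.3333

G = (5.0000, 5.3333)


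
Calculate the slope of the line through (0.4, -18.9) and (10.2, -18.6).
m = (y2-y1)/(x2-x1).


dy = -18.6 + 18.9 = 0.3
dx = 10.2 - 0.4 = 9.8
m = 0.3/9.8 = 0.0306

m = 0.0306


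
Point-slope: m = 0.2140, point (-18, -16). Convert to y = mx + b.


y + 16 = 0.2140(x + 18)
y = 0.2140x - 16 - 0.2140*(-18)
y = 0.2140x - 12.1480

y = 0.2140x - 12.1480


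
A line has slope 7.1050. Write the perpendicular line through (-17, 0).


Perpendicular slope = -1/m1 = -1/7.1050 = -0.1407
b2 = y0 - m2*x0 = 0 - 17/7.1050 = 0 - 2.3927 = -2.3927

y = -0.1407x - 2.3927


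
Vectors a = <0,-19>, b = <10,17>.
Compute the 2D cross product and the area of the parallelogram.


cross = 0*17 + 19*10 = 0 + 190 = 190
Parallelogram area = |190| = 190

cross = 190, parallelogram area = 190


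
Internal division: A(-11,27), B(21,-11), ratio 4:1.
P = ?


Px = (4*21 + 1*(-11))/5 = 73/5 = 14.6000
Py = (4*(-11) + 1*27)/5 = -17/5 = -3.4000

P = (14.6000, -3.4000)


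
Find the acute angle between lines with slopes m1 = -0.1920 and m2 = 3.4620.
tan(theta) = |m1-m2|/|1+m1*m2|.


m1-m2 = -3.654
1+m1*m2 = 0.335296
tan(theta) = |-3.654/0.335296| = 10.897834
theta = arctan(|-3.654/0.335296|) = 84.7571 degrees (acute angle)

84.7571 degrees


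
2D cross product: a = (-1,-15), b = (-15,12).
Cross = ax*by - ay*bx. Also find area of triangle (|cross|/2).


cross = -1*12 + 15*(-15) = -12 - 225 = -237
Triangle area = |-237|/2 = 237/2 = 118.5000

cross = -237, triangle area = 118.5000


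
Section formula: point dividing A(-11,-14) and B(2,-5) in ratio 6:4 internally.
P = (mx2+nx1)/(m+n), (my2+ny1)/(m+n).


Px = (6*2 + 4*(-11))/10 = -32/10 = -3.2000
Py = (6*(-5) + 4*(-14))/10 = -86/10 = -8.6000

P = (-3.2000, -8.6000)


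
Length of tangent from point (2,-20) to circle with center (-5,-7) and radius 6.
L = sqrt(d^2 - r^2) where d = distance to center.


d = sqrt((2+ 5)^2 + (-20+ 7)^2) = sqrt(49+169) = 14.7648
L = sqrt(218.0000 - 36) = sqrt(182.0000) = 13.4907

13.4907


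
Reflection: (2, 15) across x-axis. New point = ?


Reflection rule for x-axis: (x, -y)
(2, 15) -> (2, -15)

(2, -15)


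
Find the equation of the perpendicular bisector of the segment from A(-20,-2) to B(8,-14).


Midpoint = (-6, -8)
Slope of AB = dy/dx = -12/28 = -0.4286
Perp slope = -dx/dy = 28/12 = 2.3333
b = My - (perp slope)*Mx = -8 + (28*(-6))/(-12) = -8 + 14.0000 = 6.0000

y = 2.3333x + 6.0000


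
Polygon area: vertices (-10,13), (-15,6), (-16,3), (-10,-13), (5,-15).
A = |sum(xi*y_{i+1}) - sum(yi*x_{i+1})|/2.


sum(xi*y_{i+1}) = -10*6 - 15*3 - 16*(-13) - 10*(-15) + 5*13 = 318
sum(yi*x_{i+1}) = 13*(-15) + 6*(-16) + 3*(-10) - 13*5 - 15*(-10) = -236
Area = |318 + 236|/2 = 554/2 = 277.0000

277.0000 sq units


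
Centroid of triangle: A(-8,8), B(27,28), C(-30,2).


Gx = (-8+27- 30)/3 = -11/3 = -3.6667
Gy = (8+28+2)/3 = 38/3 = 12.6667

G = (-3.6667, 12.6667)


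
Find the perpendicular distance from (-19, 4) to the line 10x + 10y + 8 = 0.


|10*(-19) + 10*4 + 8| = |-142| = 142
sqrt(100 + 100) = sqrt(200) = 14.1421
d = 142/sqrt(200) = 10.0409

10.0409


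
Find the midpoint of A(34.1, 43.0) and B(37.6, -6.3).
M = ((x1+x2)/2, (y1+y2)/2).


Mx = (34.1 + 37.6)/2 = 71.7/2 = 35.8500
My = (43.0 - 6.3)/2 = 36.7/2 = 18.3500

(35.8500, 18.3500)


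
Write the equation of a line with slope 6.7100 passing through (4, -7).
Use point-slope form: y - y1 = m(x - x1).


y + 7 = 6.7100(x - 4)
y = 6.7100x - 7 - 6.7100*4
y = 6.7100x - 33.8400

y = 6.7100x - 33.8400


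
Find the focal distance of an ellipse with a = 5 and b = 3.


c^2 = 5^2 - 3^2 = 25 - 9 = 16
c = sqrt(16) = 4.0000

c = 4.0000


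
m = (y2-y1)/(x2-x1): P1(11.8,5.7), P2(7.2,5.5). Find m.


dy = 5.5 - 5.7 = -0.2
dx = 7.2 - 11.8 = -4.6
m = -0.2/(-4.6) = 0.0435

m = 0.0435


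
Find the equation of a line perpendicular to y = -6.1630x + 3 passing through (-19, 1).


Perpendicular slope = -1/m1 = -1/(-6.1630) = 0.1623
b2 = y0 - m2*x0 = 1 - 19/(-6.1630) = 1 + 3.0829 = 4.0829

y = 0.1623x + 4.0829


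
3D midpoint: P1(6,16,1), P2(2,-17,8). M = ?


Mx = (6+2)/2 = 4.0000
My = (16- 17)/2 = -0.5000
Mz = (1+8)/2 = 4.5000

M = (4.0000, -0.5000, 4.5000)


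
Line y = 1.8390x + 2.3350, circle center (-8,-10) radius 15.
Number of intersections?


Substitute y = 1.8390x + 2.3350: (x+ 8)^2 + (1.8390x+2.3350+ 10)^2 = 225
Expand to Ax^2 + Bx + C = 0, where b-k = 12.335
A = 1+m^2 = 4.381921
B = 2(m(b-k) - h) = 2(1.8390*12.335 + 8) = 61.36813
C = h^2 + (b-k)^2 - r^2 = 64 + 152.152225 - 225 = -8.847775
disc = B^2-4AC = 3766.0474 + 155.0810 = 3921.1284
disc > 0

2 intersection points


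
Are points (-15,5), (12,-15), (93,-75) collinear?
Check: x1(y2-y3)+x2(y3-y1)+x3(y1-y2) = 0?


-15*(-15+ 75) + 12*(-75-5) + 93*(5+ 15)
= -900 - 960 + 1860 = 0

Yes, collinear (determinant = 0)


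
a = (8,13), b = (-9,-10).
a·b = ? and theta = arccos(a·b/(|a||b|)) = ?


a·b = 8*(-9) + 13*(-10) = -72 - 130 = -202
|a| = sqrt(64+169) = 15.2643
|b| = sqrt(81+100) = 13.4536
cos(theta) = -202/(sqrt(233)*sqrt(181)) = -202/sqrt(42173) = -0.983635
theta = arccos(-202/sqrt(42173)) = 169.6203 degrees

a·b = -202, theta = 169.6203 deg


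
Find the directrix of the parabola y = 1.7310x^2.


a = 1.7310
1/(4a) = 0.1444
directrix: y = -0.1444 = -0.1444

y = -0.1444


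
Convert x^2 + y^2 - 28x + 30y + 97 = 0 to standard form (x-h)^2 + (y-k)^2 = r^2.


h = -D/2 = 28/2 = 14
k = -E/2 = -30/2 = -15
r^2 = h^2 + k^2 - F = 196 + 225 - 97 = 324
r = 18

Center (14, -15), radius = 18


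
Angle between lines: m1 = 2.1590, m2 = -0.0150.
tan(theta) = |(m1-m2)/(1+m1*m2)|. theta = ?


m1-m2 = 2.174
1+m1*m2 = 0.967615
tan(theta) = |2.174/0.967615| = 2.246761
theta = arctan(|2.174/0.967615|) = 66.0069 degrees (acute angle)

66.0069 degrees


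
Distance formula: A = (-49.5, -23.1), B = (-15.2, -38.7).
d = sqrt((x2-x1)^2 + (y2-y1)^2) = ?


dx = -15.2 + 49.5 = 34.3
dy = -38.7 + 23.1 = -15.6
d = sqrt(1176.49 + 243.36) = sqrt(1419.85) = 37.6809

37.6809


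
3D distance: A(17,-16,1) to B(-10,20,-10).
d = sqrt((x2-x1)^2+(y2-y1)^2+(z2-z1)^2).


dx=-27, dy=36, dz=-11
d = sqrt(729+1296+121) = sqrt(2146) = 46.3249

46.3249


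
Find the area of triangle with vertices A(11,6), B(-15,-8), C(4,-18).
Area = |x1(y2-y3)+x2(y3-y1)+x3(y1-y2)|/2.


11*(-8+ 18) = 110
-15*(-18-6) = 360
4*(6+ 8) = 56
sum = 526
Area = |526|/2 = 263.0000

263.0000 sq units


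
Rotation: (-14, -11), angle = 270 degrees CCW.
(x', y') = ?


cos(270) = 0, sin(270) = -1
x' = -14*0 + 11*(-1) = -11
y' = -14*(-1) - 11*0 = 14

(-11, 14)


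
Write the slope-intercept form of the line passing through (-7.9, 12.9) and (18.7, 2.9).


m = (-10.0)/(26.6) = -0.3759
b = y1 - m*x1 = 12.9 - (-10.0*(-7.9))/(26.6) = 12.9 - 2.9699 = 9.9301

y = -0.3759x + 9.9301


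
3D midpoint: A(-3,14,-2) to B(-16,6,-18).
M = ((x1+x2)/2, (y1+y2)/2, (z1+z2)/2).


Mx = (-3- 16)/2 = -9.5000
My = (14+6)/2 = 10.0000
Mz = (-2- 18)/2 = -10.0000

M = (-9.5000, 10.0000, -10.0000)


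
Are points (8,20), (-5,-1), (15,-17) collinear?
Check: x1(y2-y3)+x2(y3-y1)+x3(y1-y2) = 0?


8*(-1+ 17) - 5*(-17-20) + 15*(20+ 1)
= 128 + 185 + 315 = 628

No, not collinear (determinant = 628)


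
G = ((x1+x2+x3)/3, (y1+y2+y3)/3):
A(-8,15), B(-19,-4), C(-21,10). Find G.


Gx = (-8- 19- 21)/3 = -48/3 = -16.0000
Gy = (15- 4+10)/3 = 21/3 = 7.0000

G = (-16.0000, 7.0000)


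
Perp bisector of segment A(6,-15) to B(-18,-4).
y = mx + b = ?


Midpoint = (-6, -9.5)
Slope of AB = dy/dx = 11/(-24) = -0.4583
Perp slope = -dx/dy = 24/11 = 2.1818
b = My - (perp slope)*Mx = -9.5 + (-24*(-6))/11 = -9.5 + 13.0909 = 3.5909

y = 2.1818x + 3.5909


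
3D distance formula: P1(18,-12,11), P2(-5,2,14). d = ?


dx=-23, dy=14, dz=3
d = sqrt(529+196+9) = sqrt(734) = 27.0924

27.0924


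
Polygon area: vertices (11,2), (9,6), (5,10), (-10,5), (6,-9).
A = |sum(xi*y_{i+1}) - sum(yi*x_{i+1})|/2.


sum(xi*y_{i+1}) = 11*6 + 9*10 + 5*5 - 10*(-9) + 6*2 = 283
sum(yi*x_{i+1}) = 2*9 + 6*5 + 10*(-10) + 5*6 - 9*11 = -121
Area = |283 + 121|/2 = 404/2 = 202.0000

202.0000 sq units


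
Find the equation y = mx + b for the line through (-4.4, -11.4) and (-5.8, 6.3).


m = (17.7)/(-1.4) = -12.6429
b = y1 - m*x1 = -11.4 - (17.7*(-4.4))/(-1.4) = -11.4 - 55.6286 = -67.0286

y = -12.6429x - 67.0286


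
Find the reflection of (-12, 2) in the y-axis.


Reflection rule for y-axis: (-x, y)
(-12, 2) -> (12, 2)

(12, 2)


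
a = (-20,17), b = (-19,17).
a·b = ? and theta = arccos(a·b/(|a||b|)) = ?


a·b = -20*(-19) + 17*17 = 380 + 289 = 669
|a| = sqrt(400+289) = 26.2488
|b| = sqrt(361+289) = 25.4951
cos(theta) = 669/(sqrt(689)*sqrt(650)) = 669/sqrt(447850) = 0.999677
theta = arccos(669/sqrt(447850)) = 1.4556 degrees

a·b = 669, theta = 1.4556 deg


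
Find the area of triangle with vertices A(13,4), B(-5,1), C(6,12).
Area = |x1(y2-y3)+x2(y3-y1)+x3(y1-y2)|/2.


13*(1-12) = -143
-5*(12-4) = -40
6*(4-1) = 18
sum = -165
Area = |-165|/2 = 82.5000

82.5000 sq units


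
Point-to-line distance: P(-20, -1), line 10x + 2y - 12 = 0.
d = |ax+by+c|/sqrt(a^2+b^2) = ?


|10*(-20) + 2*(-1) - 12| = |-214| = 214
sqrt(100 + 4) = sqrt(104) = 10.1980
d = 214/sqrt(104) = 20.9844

20.9844


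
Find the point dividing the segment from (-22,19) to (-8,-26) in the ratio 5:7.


Px = (5*(-8) + 7*(-22))/12 = -194/12 = -16.1667
Py = (5*(-26) + 7*19)/12 = 3/12 = 0.2500

P = (-16.1667, 0.2500)


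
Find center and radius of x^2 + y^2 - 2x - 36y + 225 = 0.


h = -D/2 = 2/2 = 1
k = -E/2 = 36/2 = 18
r^2 = h^2 + k^2 - F = 1 + 324 - 225 = 100
r = 10

Center (1, 18), radius = 10


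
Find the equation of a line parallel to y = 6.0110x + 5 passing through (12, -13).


Parallel lines have equal slopes.
m2 = 6.0110
b2 = -13 - 6.0110*12 = -85.1320

y = 6.0110x - 85.1320


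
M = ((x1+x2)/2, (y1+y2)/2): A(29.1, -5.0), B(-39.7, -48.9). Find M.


Mx = (29.1 - 39.7)/2 = -10.6/2 = -5.3000
My = (-5.0 - 48.9)/2 = -53.9/2 = -26.9500

(-5.3000, -26.9500)


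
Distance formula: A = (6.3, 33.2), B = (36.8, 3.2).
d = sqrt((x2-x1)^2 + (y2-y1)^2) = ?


dx = 36.8 - 6.3 = 30.5
dy = 3.2 - 33.2 = -30
d = sqrt(930.25 + 900) = sqrt(1830.25) = 42.7814

42.7814


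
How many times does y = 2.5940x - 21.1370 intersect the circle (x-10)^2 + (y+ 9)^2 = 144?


Substitute y = 2.5940x - 21.1370: (x-10)^2 + (2.5940x- 21.1370+ 9)^2 = 144
Expand to Ax^2 + Bx + C = 0, where b-k = -12.137
A = 1+m^2 = 7.728836
B = 2(m(b-k) - h) = 2(2.5940*(-12.137) - 10) = -82.966756
C = h^2 + (b-k)^2 - r^2 = 100 + 147.306769 - 144 = 103.306769
disc = B^2-4AC = 6883.4826 - 3193.7643 = 3689.7183
disc > 0

2 intersection points


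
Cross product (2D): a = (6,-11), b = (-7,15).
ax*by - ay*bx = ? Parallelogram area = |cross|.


cross = 6*15 + 11*(-7) = 90 - 77 = 13
Parallelogram area = |13| = 13

cross = 13, parallelogram area = 13


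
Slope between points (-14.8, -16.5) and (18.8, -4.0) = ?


dy = -4.0 + 16.5 = 12.5
dx = 18.8 + 14.8 = 33.6
m = 12.5/33.6 = 0.3720

m = 0.3720


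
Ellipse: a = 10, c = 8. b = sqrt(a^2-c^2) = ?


b^2 = 10^2 - (8)^2 = 100 - 64 = 36
b = sqrt(36) = 6

b = 6


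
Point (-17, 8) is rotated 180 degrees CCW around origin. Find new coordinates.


cos(180) = -1, sin(180) = 0
x' = -17*(-1) - 8*0 = 17
y' = -17*0 + 8*(-1) = -8

(17, -8)


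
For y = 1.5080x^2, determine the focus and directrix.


a = 1.5080
1/(4a) = 0.1658
Focus = (0, 0.1658)
Directrix: y = -0.1658

Focus = (0, 0.1658), Directrix: y = -0.1658


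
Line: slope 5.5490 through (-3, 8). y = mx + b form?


y - 8 = 5.5490(x + 3)
y = 5.5490x + 8 - 5.5490*(-3)
y = 5.5490x + 24.6470

y = 5.5490x + 24.6470


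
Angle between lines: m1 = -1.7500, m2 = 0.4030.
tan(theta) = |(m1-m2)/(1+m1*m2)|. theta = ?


m1-m2 = -2.153
1+m1*m2 = 0.29475
tan(theta) = |-2.153/0.29475| = 7.304495
theta = arctan(|-2.153/0.29475|) = 82.2046 degrees (acute angle)

82.2046 degrees


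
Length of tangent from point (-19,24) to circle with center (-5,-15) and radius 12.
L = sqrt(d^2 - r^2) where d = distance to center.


d = sqrt((-19+ 5)^2 + (24+ 15)^2) = sqrt(196+1521) = 41.4367
L = sqrt(1717.0000 - 144) = sqrt(1573.0000) = 39.6611

39.6611


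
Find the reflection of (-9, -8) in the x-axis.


Reflection rule for x-axis: (x, -y)
(-9, -8) -> (-9, 8)

(-9, 8)


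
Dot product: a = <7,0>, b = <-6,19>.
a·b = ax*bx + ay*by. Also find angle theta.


a·b = 7*(-6) + 0*19 = -42 + 0 = -42
|a| = sqrt(49+0) = 7.0000
|b| = sqrt(36+361) = 19.9249
cos(theta) = -42/(sqrt(49)*sqrt(397)) = -42/sqrt(19453) = -0.301131
theta = arccos(-42/sqrt(19453)) = 107.5256 degrees

a·b = -42, theta = 107.5256 deg


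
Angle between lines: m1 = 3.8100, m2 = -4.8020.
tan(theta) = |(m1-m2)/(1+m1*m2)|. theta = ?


m1-m2 = 8.612
1+m1*m2 = -17.29562
tan(theta) = |8.612/(-17.29562)| = 0.497930
theta = arctan(|8.612/(-17.29562)|) = 26.4701 degrees (acute angle)

26.4701 degrees


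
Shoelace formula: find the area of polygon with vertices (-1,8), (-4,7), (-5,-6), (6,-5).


sum(xi*y_{i+1}) = -1*7 - 4*(-6) - 5*(-5) + 6*8 = 90
sum(yi*x_{i+1}) = 8*(-4) + 7*(-5) - 6*6 - 5*(-1) = -98
Area = |90 + 98|/2 = 188/2 = 94.0000

94.0000 sq units


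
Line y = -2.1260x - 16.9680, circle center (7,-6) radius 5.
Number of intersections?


Substitute y = -2.1260x - 16.9680: (x-7)^2 + (-2.1260x- 16.9680+ 6)^2 = 25
Expand to Ax^2 + Bx + C = 0, where b-k = -10.968
A = 1+m^2 = 5.519876
B = 2(m(b-k) - h) = 2(-2.1260*(-10.968) - 7) = 32.635936
C = h^2 + (b-k)^2 - r^2 = 49 + 120.297024 - 25 = 144.297024
disc = B^2-4AC = 1065.1043 - 3186.0067 = -2120.9024
disc < 0

0 intersection points


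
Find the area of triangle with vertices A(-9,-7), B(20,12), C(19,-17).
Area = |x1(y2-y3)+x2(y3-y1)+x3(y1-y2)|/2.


-9*(12+ 17) = -261
20*(-17+ 7) = -200
19*(-7-12) = -361
sum = -822
Area = |-822|/2 = 411.0000

411.0000 sq units


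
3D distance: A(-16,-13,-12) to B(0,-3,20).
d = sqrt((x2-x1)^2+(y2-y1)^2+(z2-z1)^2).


dx=16, dy=10, dz=32
d = sqrt(256+100+1024) = sqrt(1380) = 37.1484

37.1484


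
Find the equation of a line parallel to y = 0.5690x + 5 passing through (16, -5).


Parallel lines have equal slopes.
m2 = 0.5690
b2 = -5 - 0.5690*16 = -14.1040

y = 0.5690x - 14.1040


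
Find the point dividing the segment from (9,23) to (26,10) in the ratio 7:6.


Px = (7*26 + 6*9)/13 = 236/13 = 18.1538
Py = (7*10 + 6*23)/13 = 208/13 = 16.0000

P = (18.1538, 16.0000)


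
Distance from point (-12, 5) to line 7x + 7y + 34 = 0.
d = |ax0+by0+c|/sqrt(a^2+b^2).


|7*(-12) + 7*5 + 34| = |-15| = 15
sqrt(49 + 49) = sqrt(98) = 9.8995
d = 15/sqrt(98) = 1.5152

1.5152


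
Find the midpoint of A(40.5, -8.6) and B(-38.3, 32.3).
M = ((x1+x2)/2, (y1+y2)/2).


Mx = (40.5 - 38.3)/2 = 2.2/2 = 1.1000
My = (-8.6 + 32.3)/2 = 23.7/2 = 11.8500

(1.1000, 11.8500)


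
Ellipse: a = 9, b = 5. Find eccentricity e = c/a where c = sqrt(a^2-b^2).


c = sqrt(81-25) = sqrt(56) = 7.4833
e = c/a = sqrt(56)/9 = 0.8315

e = 0.8315


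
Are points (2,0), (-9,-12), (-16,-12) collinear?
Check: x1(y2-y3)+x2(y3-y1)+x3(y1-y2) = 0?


2*(-12+ 12) - 9*(-12-0) - 16*(0+ 12)
= 0 + 108 - 192 = -84

No, not collinear (determinant = -84)


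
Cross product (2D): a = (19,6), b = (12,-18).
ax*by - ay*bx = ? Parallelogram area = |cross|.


cross = 19*(-18) - 6*12 = -342 - 72 = -414
Parallelogram area = |-414| = 414

cross = -414, parallelogram area = 414


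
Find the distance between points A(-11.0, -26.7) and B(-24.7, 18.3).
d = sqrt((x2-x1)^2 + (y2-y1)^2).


dx = -24.7 + 11.0 = -13.7
dy = 18.3 + 26.7 = 45.0
d = sqrt(187.69 + 2025.0) = sqrt(2212.69) = 47.0392

47.0392


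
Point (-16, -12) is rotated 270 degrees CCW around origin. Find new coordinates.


cos(270) = 0, sin(270) = -1
x' = -16*0 + 12*(-1) = -12
y' = -16*(-1) - 12*0 = 16

(-12, 16)


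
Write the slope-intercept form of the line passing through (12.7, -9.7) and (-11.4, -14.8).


m = (-5.1)/(-24.1) = 0.2116
b = y1 - m*x1 = -9.7 - (-5.1*12.7)/(-24.1) = -9.7 - 2.6876 = -12.3876

y = 0.2116x - 12.3876


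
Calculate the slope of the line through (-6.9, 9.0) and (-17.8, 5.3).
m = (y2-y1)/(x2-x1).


dy = 5.3 - 9.0 = -3.7
dx = -17.8 + 6.9 = -10.9
m = -3.7/(-10.9) = 0.3394

m = 0.3394


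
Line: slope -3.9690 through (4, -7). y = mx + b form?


y + 7 = -3.9690(x - 4)
y = -3.9690x - 7 + 3.9690*4
y = -3.9690x + 8.8760

y = -3.9690x + 8.8760


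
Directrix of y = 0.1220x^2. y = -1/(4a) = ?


a = 0.1220
1/(4a) = 2.0492
directrix: y = -2.0492 = -2.0492

y = -2.0492


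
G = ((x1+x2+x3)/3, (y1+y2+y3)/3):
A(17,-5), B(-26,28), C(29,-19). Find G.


Gx = (17- 26+29)/3 = 20/3 = 6.6667
Gy = (-5+28- 19)/3 = 4/3 = 1.3333

G = (6.6667, 1.3333)


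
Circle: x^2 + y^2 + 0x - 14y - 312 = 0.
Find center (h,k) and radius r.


h = -D/2 = 0/2 = 0
k = -E/2 = 14/2 = 7
r^2 = h^2 + k^2 - F = 0 + 49 + 312 = 361
r = 19

Center (0, 7), radius = 19


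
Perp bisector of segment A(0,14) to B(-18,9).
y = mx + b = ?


Midpoint = (-9, 11.5)
Slope of AB = dy/dx = -5/(-18) = 0.2778
Perp slope = -dx/dy = -18/5 = -3.6000
b = My - (perp slope)*Mx = 11.5 + (-18*(-9))/(-5) = 11.5 - 32.4000 = -20.9000

y = -3.6000x - 20.9000


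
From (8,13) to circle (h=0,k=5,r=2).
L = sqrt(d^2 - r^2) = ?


d = sqrt((8-0)^2 + (13-5)^2) = sqrt(64+64) = 11.3137
L = sqrt(128.0000 - 4) = sqrt(124.0000) = 11.1355

11.1355


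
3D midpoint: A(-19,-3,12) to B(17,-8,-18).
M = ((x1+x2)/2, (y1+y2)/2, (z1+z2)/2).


Mx = (-19+17)/2 = -1.0000
My = (-3- 8)/2 = -5.5000
Mz = (12- 18)/2 = -3.0000

M = (-1.0000, -5.5000, -3.0000)


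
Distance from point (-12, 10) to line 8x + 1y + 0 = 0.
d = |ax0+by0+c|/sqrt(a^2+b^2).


|8*(-12) + 1*10 + 0| = |-86| = 86
sqrt(64 + 1) = sqrt(65) = 8.0623
d = 86/sqrt(65) = 10.6670

10.6670


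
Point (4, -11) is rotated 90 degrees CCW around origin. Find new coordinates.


cos(90) = 0, sin(90) = 1
x' = 4*0 + 11*1 = 11
y' = 4*1 - 11*0 = 4

(11, 4)


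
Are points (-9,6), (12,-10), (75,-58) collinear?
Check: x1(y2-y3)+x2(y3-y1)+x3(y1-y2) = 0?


-9*(-10+ 58) + 12*(-58-6) + 75*(6+ 10)
= -432 - 768 + 1200 = 0

Yes, collinear (determinant = 0)


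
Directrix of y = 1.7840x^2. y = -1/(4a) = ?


a = 1.7840
1/(4a) = 0.1401
directrix: y = -0.1401 = -0.1401

y = -0.1401


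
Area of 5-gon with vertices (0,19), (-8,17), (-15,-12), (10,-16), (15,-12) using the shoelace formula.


sum(xi*y_{i+1}) = 0*17 - 8*(-12) - 15*(-16) + 10*(-12) + 15*19 = 501
sum(yi*x_{i+1}) = 19*(-8) + 17*(-15) - 12*10 - 16*15 - 12*0 = -767
Area = |501 + 767|/2 = 1268/2 = 634.0000

634.0000 sq units


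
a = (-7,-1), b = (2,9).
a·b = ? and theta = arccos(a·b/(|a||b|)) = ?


a·b = -7*2 - 1*9 = -14 - 9 = -23
|a| = sqrt(49+1) = 7.0711
|b| = sqrt(4+81) = 9.2195
cos(theta) = -23/(sqrt(50)*sqrt(85)) = -23/sqrt(4250) = -0.352804
theta = arccos(-23/sqrt(4250)) = 110.6589 degrees

a·b = -23, theta = 110.6589 deg


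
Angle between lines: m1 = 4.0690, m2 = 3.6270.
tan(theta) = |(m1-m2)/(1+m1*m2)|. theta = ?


m1-m2 = 0.442
1+m1*m2 = 15.758263
tan(theta) = |0.442/15.758263| = 0.028049
theta = arctan(|0.442/15.758263|) = 1.6067 degrees (acute angle)

1.6067 degrees


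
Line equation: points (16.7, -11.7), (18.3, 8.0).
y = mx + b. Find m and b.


m = (19.7)/(1.6) = 12.3125
b = y1 - m*x1 = -11.7 - (19.7*16.7)/(1.6) = -11.7 - 205.6187 = -217.3187

y = 12.3125x - 217.3187


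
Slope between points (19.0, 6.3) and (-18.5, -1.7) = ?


dy = -1.7 - 6.3 = -8.0
dx = -18.5 - 19.0 = -37.5
m = -8.0/(-37.5) = 0.2133

m = 0.2133


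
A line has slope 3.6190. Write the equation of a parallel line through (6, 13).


Parallel lines have equal slopes.
m2 = 3.6190
b2 = 13 - 3.6190*6 = -8.7140

y = 3.6190x - 8.7140


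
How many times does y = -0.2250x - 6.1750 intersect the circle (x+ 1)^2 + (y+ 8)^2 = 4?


Substitute y = -0.2250x - 6.1750: (x+ 1)^2 + (-0.2250x- 6.1750+ 8)^2 = 4
Expand to Ax^2 + Bx + C = 0, where b-k = 1.825
A = 1+m^2 = 1.050625
B = 2(m(b-k) - h) = 2(-0.2250*1.825 + 1) = 1.17875
C = h^2 + (b-k)^2 - r^2 = 1 + 3.330625 - 4 = 0.330625
disc = B^2-4AC = 1.3895 - 1.3895 = 0
disc = 0

1 intersection point (tangent)


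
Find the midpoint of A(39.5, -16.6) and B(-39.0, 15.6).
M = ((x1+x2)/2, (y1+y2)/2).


Mx = (39.5 - 39.0)/2 = 0.5/2 = 0.2500
My = (-16.6 + 15.6)/2 = -1/2 = -0.5000

(0.2500, -0.5000)


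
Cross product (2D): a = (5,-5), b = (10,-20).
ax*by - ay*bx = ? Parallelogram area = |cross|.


cross = 5*(-20) + 5*10 = -100 + 50 = -50
Parallelogram area = |-50| = 50

cross = -50, parallelogram area = 50


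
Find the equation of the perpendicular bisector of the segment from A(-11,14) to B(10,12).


Midpoint = (-0.5, 13)
Slope of AB = dy/dx = -2/21 = -0.0952
Perp slope = -dx/dy = 21/2 = 10.5000
b = My - (perp slope)*Mx = 13 + (21*(-0.5))/(-2) = 13 + 5.2500 = 18.2500

y = 10.5000x + 18.2500


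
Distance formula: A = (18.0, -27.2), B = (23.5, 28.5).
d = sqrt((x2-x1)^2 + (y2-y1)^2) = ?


dx = 23.5 - 18.0 = 5.5
dy = 28.5 + 27.2 = 55.7
d = sqrt(30.25 + 3102.49) = sqrt(3132.74) = 55.9709

55.9709


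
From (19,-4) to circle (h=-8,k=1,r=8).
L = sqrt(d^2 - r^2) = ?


d = sqrt((19+ 8)^2 + (-4-1)^2) = sqrt(729+25) = 27.4591
L = sqrt(754.0000 - 64) = sqrt(690.0000) = 26.2679

26.2679


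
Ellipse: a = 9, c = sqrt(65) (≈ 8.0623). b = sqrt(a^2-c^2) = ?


b^2 = 9^2 - (sqrt(65))^2 = 81 - 65 = 16
b = sqrt(16) = 4

b = 4


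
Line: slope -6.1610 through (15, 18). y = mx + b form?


y - 18 = -6.1610(x - 15)
y = -6.1610x + 18 + 6.1610*15
y = -6.1610x + 110.4150

y = -6.1610x + 110.4150


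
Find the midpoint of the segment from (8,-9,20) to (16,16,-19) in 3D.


Mx = (8+16)/2 = 12.0000
My = (-9+16)/2 = 3.5000
Mz = (20- 19)/2 = 0.5000

M = (12.0000, 3.5000, 0.5000)


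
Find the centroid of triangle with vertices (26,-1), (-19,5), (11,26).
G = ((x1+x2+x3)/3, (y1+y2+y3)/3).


Gx = (26- 19+11)/3 = 18/3 = 6.0000
Gy = (-1+5+26)/3 = 30/3 = 10.0000

G = (6.0000, 10.0000)


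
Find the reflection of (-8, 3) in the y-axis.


Reflection rule for y-axis: (-x, y)
(-8, 3) -> (8, 3)

(8, 3)


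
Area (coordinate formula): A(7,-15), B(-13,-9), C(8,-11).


7*(-9+ 11) = 14
-13*(-11+ 15) = -52
8*(-15+ 9) = -48
sum = -86
Area = |-86|/2 = 43.0000

43.0000 sq units


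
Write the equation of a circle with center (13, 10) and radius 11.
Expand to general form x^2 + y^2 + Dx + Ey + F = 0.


(x-13)^2 + (y-10)^2 = 11^2
D = -2h = -26, E = -2k = -20
F = h^2+k^2-r^2 = 169+100-121 = 148

x^2 + y^2 - 26x - 20y + 148 = 0


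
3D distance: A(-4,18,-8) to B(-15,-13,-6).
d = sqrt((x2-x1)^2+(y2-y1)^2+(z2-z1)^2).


dx=-11, dy=-31, dz=2
d = sqrt(121+961+4) = sqrt(1086) = 32.9545

32.9545


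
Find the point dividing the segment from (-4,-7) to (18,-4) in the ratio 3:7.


Px = (3*18 + 7*(-4))/10 = 26/10 = 2.6000
Py = (3*(-4) + 7*(-7))/10 = -61/10 = -6.1000

P = (2.6000, -6.1000)


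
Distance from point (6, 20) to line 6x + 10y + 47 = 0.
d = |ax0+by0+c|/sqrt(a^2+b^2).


|6*6 + 10*20 + 47| = |283| = 283
sqrt(36 + 100) = sqrt(136) = 11.6619
d = 283/sqrt(136) = 24.2670

24.2670


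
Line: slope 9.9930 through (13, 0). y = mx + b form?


y - 0 = 9.9930(x - 13)
y = 9.9930x + 0 - 9.9930*13
y = 9.9930x - 129.9090

y = 9.9930x - 129.9090


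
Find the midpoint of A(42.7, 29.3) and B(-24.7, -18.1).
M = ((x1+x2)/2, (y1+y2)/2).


Mx = (42.7 - 24.7)/2 = 18/2 = 9.0000
My = (29.3 - 18.1)/2 = 11.2/2 = 5.6000

(9.0000, 5.6000)


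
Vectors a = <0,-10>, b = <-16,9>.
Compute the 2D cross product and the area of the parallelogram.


cross = 0*9 + 10*(-16) = 0 - 160 = -160
Parallelogram area = |-160| = 160

cross = -160, parallelogram area = 160


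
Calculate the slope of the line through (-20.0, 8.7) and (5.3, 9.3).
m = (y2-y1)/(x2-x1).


dy = 9.3 - 8.7 = 0.6
dx = 5.3 + 20.0 = 25.3
m = 0.6/25.3 = 0.0237

m = 0.0237


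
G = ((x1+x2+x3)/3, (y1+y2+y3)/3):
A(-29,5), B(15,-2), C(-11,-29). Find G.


Gx = (-29+15- 11)/3 = -25/3 = -8.3333
Gy = (5- 2- 29)/3 = -26/3 = -8.6667

G = (-8.3333, -8.6667)


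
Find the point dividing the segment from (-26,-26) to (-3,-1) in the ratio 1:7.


Px = (1*(-3) + 7*(-26))/8 = -185/8 = -23.1250
Py = (1*(-1) + 7*(-26))/8 = -183/8 = -22.8750

P = (-23.1250, -22.8750)


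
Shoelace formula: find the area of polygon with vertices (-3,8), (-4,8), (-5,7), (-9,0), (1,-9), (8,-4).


sum(xi*y_{i+1}) = -3*8 - 4*7 - 5*0 - 9*(-9) + 1*(-4) + 8*8 = 89
sum(yi*x_{i+1}) = 8*(-4) + 8*(-5) + 7*(-9) + 0*1 - 9*8 - 4*(-3) = -195
Area = |89 + 195|/2 = 284/2 = 142.0000

142.0000 sq units


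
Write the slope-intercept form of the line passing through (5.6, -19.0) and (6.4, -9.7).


m = (9.3)/(0.8) = 11.6250
b = y1 - m*x1 = -19.0 - (9.3*5.6)/(0.8) = -19.0 - 65.1000 = -84.1000

y = 11.6250x - 84.1000


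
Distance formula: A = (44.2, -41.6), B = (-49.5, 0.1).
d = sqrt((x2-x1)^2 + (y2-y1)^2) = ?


dx = -49.5 - 44.2 = -93.7
dy = 0.1 + 41.6 = 41.7
d = sqrt(8779.69 + 1738.89) = sqrt(10518.58) = 102.5601

102.5601


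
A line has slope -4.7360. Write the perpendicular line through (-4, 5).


Perpendicular slope = -1/m1 = -1/(-4.7360) = 0.2111
b2 = y0 - m2*x0 = 5 - 4/(-4.7360) = 5 + 0.8446 = 5.8446

y = 0.2111x + 5.8446


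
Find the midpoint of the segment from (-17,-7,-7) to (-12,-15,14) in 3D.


Mx = (-17- 12)/2 = -14.5000
My = (-7- 15)/2 = -11.0000
Mz = (-7+14)/2 = 3.5000

M = (-14.5000, -11.0000, 3.5000)


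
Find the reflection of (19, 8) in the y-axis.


Reflection rule for y-axis: (-x, y)
(19, 8) -> (-19, 8)

(-19, 8)


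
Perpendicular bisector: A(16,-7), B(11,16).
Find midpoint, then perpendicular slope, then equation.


Midpoint = (13.5, 4.5)
Slope of AB = dy/dx = 23/(-5) = -4.6000
Perp slope = -dx/dy = 5/23 = 0.2174
b = My - (perp slope)*Mx = 4.5 + (-5*13.5)/23 = 4.5 - 2.9348 = 1.5652

y = 0.2174x + 1.5652


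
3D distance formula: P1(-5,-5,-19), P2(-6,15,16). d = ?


dx=-1, dy=20, dz=35
d = sqrt(1+400+1225) = sqrt(1626) = 40.3237

40.3237


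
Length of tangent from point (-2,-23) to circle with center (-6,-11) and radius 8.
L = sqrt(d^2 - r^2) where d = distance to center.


d = sqrt((-2+ 6)^2 + (-23+ 11)^2) = sqrt(16+144) = 12.6491
L = sqrt(160.0000 - 64) = sqrt(96.0000) = 9.7980

9.7980
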